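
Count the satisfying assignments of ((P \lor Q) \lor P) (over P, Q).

3

P  Q  |  (P \lor Q)  ((P \lor Q) \lor P)
T  T  |      T                T         
T  F  |      T                T         
F  T  |      T                T         
F  F  |      F                F         
The formula is true on 3 of the 4 rows.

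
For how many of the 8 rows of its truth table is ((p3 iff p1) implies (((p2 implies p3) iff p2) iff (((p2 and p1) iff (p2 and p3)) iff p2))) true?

7

  p1  |   p2  |   p3  || (p3 iff p1) | (p2 implies p3) | ((p2 implies p3) iff p2) | (p2 and p1) | (p2 and p3) |   φ  
False | False | False ||     True    |       True      |          False           |    False    |    False    |  True
False | False |  True ||    False    |       True      |          False           |    False    |    False    |  True
False |  True | False ||     True    |      False      |          False           |    False    |    False    | False
False |  True |  True ||    False    |       True      |           True           |    False    |     True    |  True
 True | False | False ||    False    |       True      |          False           |    False    |    False    |  True
 True | False |  True ||     True    |       True      |          False           |    False    |    False    |  True
 True |  True | False ||    False    |      False      |          False           |     True    |    False    |  True
 True |  True |  True ||     True    |       True      |           True           |     True    |     True    |  True
The formula is true on 7 of the 8 rows.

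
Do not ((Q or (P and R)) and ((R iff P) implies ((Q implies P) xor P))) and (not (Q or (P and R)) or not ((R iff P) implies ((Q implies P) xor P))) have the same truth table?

  P   |   Q   |   R   |   φ   |   ψ  
----- | ----- | ----- | ----- | -----
 True |  True |  True |  True |  True
 True |  True | False | False | False
 True | False |  True |  True |  True
 True | False | False |  True |  True
False |  True |  True | False | False
False |  True | False |  True |  True
False | False |  True |  True |  True
False | False | False |  True |  True
The columns for φ and ψ agree on every row, so they are logically equivalent.

equivalent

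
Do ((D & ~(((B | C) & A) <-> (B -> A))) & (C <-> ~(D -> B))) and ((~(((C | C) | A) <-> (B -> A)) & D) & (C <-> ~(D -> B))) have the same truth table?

A | B | C | D | φ | ψ
- | - | - | - | - | -
F | F | F | F | F | F
F | F | F | T | F | F
F | F | T | F | F | F
F | F | T | T | T | F
F | T | F | F | F | F
F | T | F | T | F | F
F | T | T | F | F | F
F | T | T | T | F | F
T | F | F | F | F | F
T | F | F | T | F | F
T | F | T | F | F | F
T | F | T | T | F | F
T | T | F | F | F | F
T | T | F | T | F | F
T | T | T | F | F | F
T | T | T | T | F | F
The columns differ at A=F, B=F, C=T, D=T (φ=T, ψ=F), so they are not equivalent.

not equivalent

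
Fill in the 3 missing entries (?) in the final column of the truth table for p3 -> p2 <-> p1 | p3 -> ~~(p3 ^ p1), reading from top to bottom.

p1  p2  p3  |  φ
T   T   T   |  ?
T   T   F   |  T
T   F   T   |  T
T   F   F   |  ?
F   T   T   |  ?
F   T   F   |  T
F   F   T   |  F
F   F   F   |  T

Row p1=T, p2=T, p3=T: (p3 -> p2) = T, (p1 | p3 -> ~~(p3 ^ p1)) = F, so the formula = F.
Row p1=T, p2=F, p3=F: (p3 -> p2) = T, (p1 | p3 -> ~~(p3 ^ p1)) = T, so the formula = T.
Row p1=F, p2=T, p3=T: (p3 -> p2) = T, (p1 | p3 -> ~~(p3 ^ p1)) = T, so the formula = T.

F, T, T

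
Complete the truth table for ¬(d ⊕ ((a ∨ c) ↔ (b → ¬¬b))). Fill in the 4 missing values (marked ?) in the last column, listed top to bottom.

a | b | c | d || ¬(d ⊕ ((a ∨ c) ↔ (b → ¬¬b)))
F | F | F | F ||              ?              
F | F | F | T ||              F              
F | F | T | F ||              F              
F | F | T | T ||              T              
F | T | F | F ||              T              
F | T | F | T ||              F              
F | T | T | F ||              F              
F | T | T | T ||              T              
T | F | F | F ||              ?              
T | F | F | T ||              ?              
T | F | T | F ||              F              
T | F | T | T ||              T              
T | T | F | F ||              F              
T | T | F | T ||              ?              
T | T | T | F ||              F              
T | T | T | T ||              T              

Row a=F, b=F, c=F, d=F: ((a ∨ c) ↔ (b → ¬¬b)) = F, (d ⊕ ((a ∨ c) ↔ (b → ¬¬b))) = F, so ¬(d ⊕ ((a ∨ c) ↔ (b → ¬¬b))) = T.
Row a=T, b=F, c=F, d=F: ((a ∨ c) ↔ (b → ¬¬b)) = T, (d ⊕ ((a ∨ c) ↔ (b → ¬¬b))) = T, so ¬(d ⊕ ((a ∨ c) ↔ (b → ¬¬b))) = F.
Row a=T, b=F, c=F, d=T: ((a ∨ c) ↔ (b → ¬¬b)) = T, (d ⊕ ((a ∨ c) ↔ (b → ¬¬b))) = F, so ¬(d ⊕ ((a ∨ c) ↔ (b → ¬¬b))) = T.
Row a=T, b=T, c=F, d=T: ((a ∨ c) ↔ (b → ¬¬b)) = T, (d ⊕ ((a ∨ c) ↔ (b → ¬¬b))) = F, so ¬(d ⊕ ((a ∨ c) ↔ (b → ¬¬b))) = T.

T, F, T, T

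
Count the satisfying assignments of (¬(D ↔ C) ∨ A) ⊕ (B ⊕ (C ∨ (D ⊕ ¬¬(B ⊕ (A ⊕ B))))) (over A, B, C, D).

8

A | B | C | D | φ
- | - | - | - | -
T | T | T | T | T
T | T | T | F | T
T | T | F | T | F
T | T | F | F | T
T | F | T | T | F
T | F | T | F | F
T | F | F | T | T
T | F | F | F | F
F | T | T | T | F
F | T | T | F | T
F | T | F | T | T
F | T | F | F | T
F | F | T | T | T
F | F | T | F | F
F | F | F | T | F
F | F | F | F | F
The formula is true on 8 of the 16 rows.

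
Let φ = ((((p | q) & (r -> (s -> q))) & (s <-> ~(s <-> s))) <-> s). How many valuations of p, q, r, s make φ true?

2

  p      q      r      s       (p | q)  (s -> q)  (r -> (s -> q))  ((p | q) & (r -> (s -> q)))  (s <-> s)  ~(s <-> s)  (s <-> ~(s <-> s))    φ  
 True   True   True   True       True     True          True                   True                True      False           False         False
 True   True   True  False       True     True          True                   True                True      False            True         False
 True   True  False   True       True     True          True                   True                True      False           False         False
 True   True  False  False       True     True          True                   True                True      False            True         False
 True  False   True   True       True    False         False                  False                True      False           False         False
 True  False   True  False       True     True          True                   True                True      False            True         False
 True  False  False   True       True    False          True                   True                True      False           False         False
 True  False  False  False       True     True          True                   True                True      False            True         False
False   True   True   True       True     True          True                   True                True      False           False         False
False   True   True  False       True     True          True                   True                True      False            True         False
False   True  False   True       True     True          True                   True                True      False           False         False
False   True  False  False       True     True          True                   True                True      False            True         False
False  False   True   True      False    False         False                  False                True      False           False         False
False  False   True  False      False     True          True                  False                True      False            True          True
False  False  False   True      False    False          True                  False                True      False           False         False
False  False  False  False      False     True          True                  False                True      False            True          True
The formula is true on 2 of the 16 rows.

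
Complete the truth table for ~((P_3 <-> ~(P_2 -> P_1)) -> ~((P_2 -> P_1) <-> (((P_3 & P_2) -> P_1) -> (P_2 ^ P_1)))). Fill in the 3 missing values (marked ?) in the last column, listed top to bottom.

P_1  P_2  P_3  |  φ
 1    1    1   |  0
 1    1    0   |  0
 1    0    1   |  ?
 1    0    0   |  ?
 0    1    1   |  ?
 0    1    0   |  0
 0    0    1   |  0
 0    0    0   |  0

Row P_1=1, P_2=0, P_3=1: (P_3 <-> ~(P_2 -> P_1)) = 0, ~((P_2 -> P_1) <-> (((P_3 & P_2) -> P_1) -> (P_2 ^ P_1))) = 0, ((P_3 <-> ~(P_2 -> P_1)) -> ~((P_2 -> P_1) <-> (((P_3 & P_2) -> P_1) -> (P_2 ^ P_1)))) = 1, so the formula = 0.
Row P_1=1, P_2=0, P_3=0: (P_3 <-> ~(P_2 -> P_1)) = 1, ~((P_2 -> P_1) <-> (((P_3 & P_2) -> P_1) -> (P_2 ^ P_1))) = 0, ((P_3 <-> ~(P_2 -> P_1)) -> ~((P_2 -> P_1) <-> (((P_3 & P_2) -> P_1) -> (P_2 ^ P_1)))) = 0, so the formula = 1.
Row P_1=0, P_2=1, P_3=1: (P_3 <-> ~(P_2 -> P_1)) = 1, ~((P_2 -> P_1) <-> (((P_3 & P_2) -> P_1) -> (P_2 ^ P_1))) = 1, ((P_3 <-> ~(P_2 -> P_1)) -> ~((P_2 -> P_1) <-> (((P_3 & P_2) -> P_1) -> (P_2 ^ P_1)))) = 1, so the formula = 0.

0, 1, 0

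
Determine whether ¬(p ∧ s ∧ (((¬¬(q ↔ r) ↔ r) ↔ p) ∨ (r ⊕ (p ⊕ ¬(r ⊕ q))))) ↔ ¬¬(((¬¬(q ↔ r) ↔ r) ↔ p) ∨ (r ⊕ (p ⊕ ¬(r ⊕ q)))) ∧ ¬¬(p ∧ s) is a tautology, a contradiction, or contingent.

contradiction

p | q | r | s || (p ∧ s) | (q ↔ r) | ¬(q ↔ r) | ¬¬(q ↔ r) | (¬¬(q ↔ r) ↔ r) | ((¬¬(q ↔ r) ↔ r) ↔ p) | (r ⊕ q) | ¬(r ⊕ q) | (p ⊕ ¬(r ⊕ q)) | (r ⊕ (p ⊕ ¬(r ⊕ q))) | ¬(p ∧ s) | ¬¬(p ∧ s) | φ
T | T | T | T ||    T    |    T    |    F     |     T     |        T        |           T           |    F    |    T     |       F        |          T           |    F     |     T     | F
T | T | T | F ||    F    |    T    |    F     |     T     |        T        |           T           |    F    |    T     |       F        |          T           |    T     |     F     | F
T | T | F | T ||    T    |    F    |    T     |     F     |        T        |           T           |    T    |    F     |       T        |          T           |    F     |     T     | F
T | T | F | F ||    F    |    F    |    T     |     F     |        T        |           T           |    T    |    F     |       T        |          T           |    T     |     F     | F
T | F | T | T ||    T    |    F    |    T     |     F     |        F        |           F           |    T    |    F     |       T        |          F           |    F     |     T     | F
T | F | T | F ||    F    |    F    |    T     |     F     |        F        |           F           |    T    |    F     |       T        |          F           |    T     |     F     | F
T | F | F | T ||    T    |    T    |    F     |     T     |        F        |           F           |    F    |    T     |       F        |          F           |    F     |     T     | F
T | F | F | F ||    F    |    T    |    F     |     T     |        F        |           F           |    F    |    T     |       F        |          F           |    T     |     F     | F
F | T | T | T ||    F    |    T    |    F     |     T     |        T        |           F           |    F    |    T     |       T        |          F           |    T     |     F     | F
F | T | T | F ||    F    |    T    |    F     |     T     |        T        |           F           |    F    |    T     |       T        |          F           |    T     |     F     | F
F | T | F | T ||    F    |    F    |    T     |     F     |        T        |           F           |    T    |    F     |       F        |          F           |    T     |     F     | F
F | T | F | F ||    F    |    F    |    T     |     F     |        T        |           F           |    T    |    F     |       F        |          F           |    T     |     F     | F
F | F | T | T ||    F    |    F    |    T     |     F     |        F        |           T           |    T    |    F     |       F        |          T           |    T     |     F     | F
F | F | T | F ||    F    |    F    |    T     |     F     |        F        |           T           |    T    |    F     |       F        |          T           |    T     |     F     | F
F | F | F | T ||    F    |    T    |    F     |     T     |        F        |           T           |    F    |    T     |       T        |          T           |    T     |     F     | F
F | F | F | F ||    F    |    T    |    F     |     T     |        F        |           T           |    F    |    T     |       T        |          T           |    T     |     F     | F
Every row is F, so the formula is a contradiction.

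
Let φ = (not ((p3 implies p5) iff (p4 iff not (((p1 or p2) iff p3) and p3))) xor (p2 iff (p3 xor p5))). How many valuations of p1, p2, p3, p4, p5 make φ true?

16

p1 | p2 | p3 | p4 | p5 || φ
1  | 1  | 1  | 1  | 1  || 1
1  | 1  | 1  | 1  | 0  || 1
1  | 1  | 1  | 0  | 1  || 0
1  | 1  | 1  | 0  | 0  || 0
1  | 1  | 0  | 1  | 1  || 1
1  | 1  | 0  | 1  | 0  || 0
1  | 1  | 0  | 0  | 1  || 0
1  | 1  | 0  | 0  | 0  || 1
1  | 0  | 1  | 1  | 1  || 0
1  | 0  | 1  | 1  | 0  || 0
1  | 0  | 1  | 0  | 1  || 1
1  | 0  | 1  | 0  | 0  || 1
1  | 0  | 0  | 1  | 1  || 0
1  | 0  | 0  | 1  | 0  || 1
1  | 0  | 0  | 0  | 1  || 1
1  | 0  | 0  | 0  | 0  || 0
0  | 1  | 1  | 1  | 1  || 1
0  | 1  | 1  | 1  | 0  || 1
0  | 1  | 1  | 0  | 1  || 0
0  | 1  | 1  | 0  | 0  || 0
0  | 1  | 0  | 1  | 1  || 1
0  | 1  | 0  | 1  | 0  || 0
0  | 1  | 0  | 0  | 1  || 0
0  | 1  | 0  | 0  | 0  || 1
0  | 0  | 1  | 1  | 1  || 1
0  | 0  | 1  | 1  | 0  || 1
0  | 0  | 1  | 0  | 1  || 0
0  | 0  | 1  | 0  | 0  || 0
0  | 0  | 0  | 1  | 1  || 0
0  | 0  | 0  | 1  | 0  || 1
0  | 0  | 0  | 0  | 1  || 1
0  | 0  | 0  | 0  | 0  || 0
The formula is true on 16 of the 32 rows.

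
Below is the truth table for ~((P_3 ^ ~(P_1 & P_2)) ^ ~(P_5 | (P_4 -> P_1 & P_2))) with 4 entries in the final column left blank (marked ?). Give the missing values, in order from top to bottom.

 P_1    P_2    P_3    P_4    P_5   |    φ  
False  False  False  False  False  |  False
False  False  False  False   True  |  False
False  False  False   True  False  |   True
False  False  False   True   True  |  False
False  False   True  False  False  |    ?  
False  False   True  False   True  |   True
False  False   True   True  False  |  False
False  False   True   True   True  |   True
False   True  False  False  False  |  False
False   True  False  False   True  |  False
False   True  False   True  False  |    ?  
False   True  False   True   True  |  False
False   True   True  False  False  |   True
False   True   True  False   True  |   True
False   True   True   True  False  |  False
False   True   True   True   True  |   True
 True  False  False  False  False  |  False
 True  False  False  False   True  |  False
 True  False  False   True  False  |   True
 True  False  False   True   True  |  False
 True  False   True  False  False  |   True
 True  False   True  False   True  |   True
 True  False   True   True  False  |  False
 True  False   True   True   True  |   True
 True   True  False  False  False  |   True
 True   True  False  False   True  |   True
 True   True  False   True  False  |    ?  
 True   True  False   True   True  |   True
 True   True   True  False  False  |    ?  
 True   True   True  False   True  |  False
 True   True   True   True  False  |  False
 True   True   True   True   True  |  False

Row P_1=False, P_2=False, P_3=True, P_4=False, P_5=False: (P_3 ^ ~(P_1 & P_2)) = False, ~(P_5 | (P_4 -> P_1 & P_2)) = False, ((P_3 ^ ~(P_1 & P_2)) ^ ~(P_5 | (P_4 -> P_1 & P_2))) = False, so the formula = True.
Row P_1=False, P_2=True, P_3=False, P_4=True, P_5=False: (P_3 ^ ~(P_1 & P_2)) = True, ~(P_5 | (P_4 -> P_1 & P_2)) = True, ((P_3 ^ ~(P_1 & P_2)) ^ ~(P_5 | (P_4 -> P_1 & P_2))) = False, so the formula = True.
Row P_1=True, P_2=True, P_3=False, P_4=True, P_5=False: (P_3 ^ ~(P_1 & P_2)) = False, ~(P_5 | (P_4 -> P_1 & P_2)) = False, ((P_3 ^ ~(P_1 & P_2)) ^ ~(P_5 | (P_4 -> P_1 & P_2))) = False, so the formula = True.
Row P_1=True, P_2=True, P_3=True, P_4=False, P_5=False: (P_3 ^ ~(P_1 & P_2)) = True, ~(P_5 | (P_4 -> P_1 & P_2)) = False, ((P_3 ^ ~(P_1 & P_2)) ^ ~(P_5 | (P_4 -> P_1 & P_2))) = True, so the formula = False.

True, True, True, False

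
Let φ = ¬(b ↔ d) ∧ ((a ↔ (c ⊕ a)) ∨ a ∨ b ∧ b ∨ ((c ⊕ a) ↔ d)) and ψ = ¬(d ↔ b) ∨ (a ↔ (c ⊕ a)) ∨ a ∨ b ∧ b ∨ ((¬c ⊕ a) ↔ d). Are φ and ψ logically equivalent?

a | b | c | d || φ | ψ
T | T | T | T || F | T
T | T | T | F || T | T
T | T | F | T || F | T
T | T | F | F || T | T
T | F | T | T || T | T
T | F | T | F || F | T
T | F | F | T || T | T
T | F | F | F || F | T
F | T | T | T || F | T
F | T | T | F || T | T
F | T | F | T || F | T
F | T | F | F || T | T
F | F | T | T || T | T
F | F | T | F || F | T
F | F | F | T || T | T
F | F | F | F || F | T
The columns differ at a=T, b=T, c=T, d=T (φ=F, ψ=T), so they are not equivalent.

not equivalent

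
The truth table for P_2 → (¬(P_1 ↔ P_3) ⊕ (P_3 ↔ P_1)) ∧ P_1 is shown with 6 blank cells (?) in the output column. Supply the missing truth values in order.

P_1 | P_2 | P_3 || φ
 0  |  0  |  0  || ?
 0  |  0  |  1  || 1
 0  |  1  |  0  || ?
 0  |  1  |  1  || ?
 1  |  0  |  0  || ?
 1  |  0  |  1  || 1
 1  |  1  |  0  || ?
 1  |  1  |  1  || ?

1, 0, 0, 1, 1, 1

Row P_1=0, P_2=0, P_3=0: ((¬(P_1 ↔ P_3) ⊕ (P_3 ↔ P_1)) ∧ P_1) = 0, so the formula = 1.
Row P_1=0, P_2=1, P_3=0: ((¬(P_1 ↔ P_3) ⊕ (P_3 ↔ P_1)) ∧ P_1) = 0, so the formula = 0.
Row P_1=0, P_2=1, P_3=1: ((¬(P_1 ↔ P_3) ⊕ (P_3 ↔ P_1)) ∧ P_1) = 0, so the formula = 0.
Row P_1=1, P_2=0, P_3=0: ((¬(P_1 ↔ P_3) ⊕ (P_3 ↔ P_1)) ∧ P_1) = 1, so the formula = 1.
Row P_1=1, P_2=1, P_3=0: ((¬(P_1 ↔ P_3) ⊕ (P_3 ↔ P_1)) ∧ P_1) = 1, so the formula = 1.
Row P_1=1, P_2=1, P_3=1: ((¬(P_1 ↔ P_3) ⊕ (P_3 ↔ P_1)) ∧ P_1) = 1, so the formula = 1.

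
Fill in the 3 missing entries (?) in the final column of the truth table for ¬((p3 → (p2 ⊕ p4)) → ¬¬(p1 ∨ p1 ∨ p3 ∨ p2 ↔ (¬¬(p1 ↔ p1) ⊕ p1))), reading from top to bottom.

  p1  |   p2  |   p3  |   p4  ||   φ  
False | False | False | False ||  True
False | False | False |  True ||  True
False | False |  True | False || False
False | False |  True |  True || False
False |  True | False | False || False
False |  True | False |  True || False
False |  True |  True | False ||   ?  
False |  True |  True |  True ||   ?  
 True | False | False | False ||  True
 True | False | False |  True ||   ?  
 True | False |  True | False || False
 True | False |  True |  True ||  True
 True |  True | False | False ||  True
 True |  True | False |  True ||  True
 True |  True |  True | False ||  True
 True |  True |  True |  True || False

False, False, True

Row p1=False, p2=True, p3=True, p4=False: (p3 → (p2 ⊕ p4)) = True, ¬¬(p1 ∨ p1 ∨ p3 ∨ p2 ↔ (¬¬(p1 ↔ p1) ⊕ p1)) = True, ((p3 → (p2 ⊕ p4)) → ¬¬(p1 ∨ p1 ∨ p3 ∨ p2 ↔ (¬¬(p1 ↔ p1) ⊕ p1))) = True, so the formula = False.
Row p1=False, p2=True, p3=True, p4=True: (p3 → (p2 ⊕ p4)) = False, ¬¬(p1 ∨ p1 ∨ p3 ∨ p2 ↔ (¬¬(p1 ↔ p1) ⊕ p1)) = True, ((p3 → (p2 ⊕ p4)) → ¬¬(p1 ∨ p1 ∨ p3 ∨ p2 ↔ (¬¬(p1 ↔ p1) ⊕ p1))) = True, so the formula = False.
Row p1=True, p2=False, p3=False, p4=True: (p3 → (p2 ⊕ p4)) = True, ¬¬(p1 ∨ p1 ∨ p3 ∨ p2 ↔ (¬¬(p1 ↔ p1) ⊕ p1)) = False, ((p3 → (p2 ⊕ p4)) → ¬¬(p1 ∨ p1 ∨ p3 ∨ p2 ↔ (¬¬(p1 ↔ p1) ⊕ p1))) = False, so the formula = True.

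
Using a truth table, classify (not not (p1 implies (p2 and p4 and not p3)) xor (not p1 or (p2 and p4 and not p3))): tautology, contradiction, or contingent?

p1 | p2 | p3 | p4 | not p3 | (p2 and p4 and not p3) | not p1 | φ
-- | -- | -- | -- | ------ | ---------------------- | ------ | -
0  | 0  | 0  | 0  |   1    |           0            |   1    | 0
0  | 0  | 0  | 1  |   1    |           0            |   1    | 0
0  | 0  | 1  | 0  |   0    |           0            |   1    | 0
0  | 0  | 1  | 1  |   0    |           0            |   1    | 0
0  | 1  | 0  | 0  |   1    |           0            |   1    | 0
0  | 1  | 0  | 1  |   1    |           1            |   1    | 0
0  | 1  | 1  | 0  |   0    |           0            |   1    | 0
0  | 1  | 1  | 1  |   0    |           0            |   1    | 0
1  | 0  | 0  | 0  |   1    |           0            |   0    | 0
1  | 0  | 0  | 1  |   1    |           0            |   0    | 0
1  | 0  | 1  | 0  |   0    |           0            |   0    | 0
1  | 0  | 1  | 1  |   0    |           0            |   0    | 0
1  | 1  | 0  | 0  |   1    |           0            |   0    | 0
1  | 1  | 0  | 1  |   1    |           1            |   0    | 0
1  | 1  | 1  | 0  |   0    |           0            |   0    | 0
1  | 1  | 1  | 1  |   0    |           0            |   0    | 0
Every row is 0, so the formula is a contradiction.

contradiction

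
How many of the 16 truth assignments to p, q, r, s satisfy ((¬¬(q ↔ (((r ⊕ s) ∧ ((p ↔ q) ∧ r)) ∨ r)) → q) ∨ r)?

12

p | q | r | s || (r ⊕ s) | (p ↔ q) | ((p ↔ q) ∧ r) | ((r ⊕ s) ∧ ((p ↔ q) ∧ r)) | φ
F | F | F | F ||    F    |    T    |       F       |             F             | F
F | F | F | T ||    T    |    T    |       F       |             F             | F
F | F | T | F ||    T    |    T    |       T       |             T             | T
F | F | T | T ||    F    |    T    |       T       |             F             | T
F | T | F | F ||    F    |    F    |       F       |             F             | T
F | T | F | T ||    T    |    F    |       F       |             F             | T
F | T | T | F ||    T    |    F    |       F       |             F             | T
F | T | T | T ||    F    |    F    |       F       |             F             | T
T | F | F | F ||    F    |    F    |       F       |             F             | F
T | F | F | T ||    T    |    F    |       F       |             F             | F
T | F | T | F ||    T    |    F    |       F       |             F             | T
T | F | T | T ||    F    |    F    |       F       |             F             | T
T | T | F | F ||    F    |    T    |       F       |             F             | T
T | T | F | T ||    T    |    T    |       F       |             F             | T
T | T | T | F ||    T    |    T    |       T       |             T             | T
T | T | T | T ||    F    |    T    |       T       |             F             | T
The formula is true on 12 of the 16 rows.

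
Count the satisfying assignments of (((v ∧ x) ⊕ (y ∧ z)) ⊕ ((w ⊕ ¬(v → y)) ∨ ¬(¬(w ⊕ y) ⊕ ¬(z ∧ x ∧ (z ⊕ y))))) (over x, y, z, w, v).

18

x  y  z  w  v  |  φ
F  F  F  F  F  |  T
F  F  F  F  T  |  T
F  F  F  T  F  |  T
F  F  F  T  T  |  F
F  F  T  F  F  |  T
F  F  T  F  T  |  T
F  F  T  T  F  |  T
F  F  T  T  T  |  F
F  T  F  F  F  |  F
F  T  F  F  T  |  F
F  T  F  T  F  |  T
F  T  F  T  T  |  T
F  T  T  F  F  |  T
F  T  T  F  T  |  T
F  T  T  T  F  |  F
F  T  T  T  T  |  F
T  F  F  F  F  |  T
T  F  F  F  T  |  F
T  F  F  T  F  |  T
T  F  F  T  T  |  T
T  F  T  F  F  |  F
T  F  T  F  T  |  F
T  F  T  T  F  |  T
T  F  T  T  T  |  F
T  T  F  F  F  |  F
T  T  F  F  T  |  T
T  T  F  T  F  |  T
T  T  F  T  T  |  F
T  T  T  F  F  |  T
T  T  T  F  T  |  F
T  T  T  T  F  |  F
T  T  T  T  T  |  T
The formula is true on 18 of the 32 rows.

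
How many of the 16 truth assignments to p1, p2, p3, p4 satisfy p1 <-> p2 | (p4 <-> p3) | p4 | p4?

p1  p2  p3  p4  |  φ
T   T   T   T   |  T
T   T   T   F   |  T
T   T   F   T   |  T
T   T   F   F   |  T
T   F   T   T   |  T
T   F   T   F   |  F
T   F   F   T   |  T
T   F   F   F   |  T
F   T   T   T   |  F
F   T   T   F   |  F
F   T   F   T   |  F
F   T   F   F   |  F
F   F   T   T   |  F
F   F   T   F   |  T
F   F   F   T   |  F
F   F   F   F   |  F
The formula is true on 8 of the 16 rows.

8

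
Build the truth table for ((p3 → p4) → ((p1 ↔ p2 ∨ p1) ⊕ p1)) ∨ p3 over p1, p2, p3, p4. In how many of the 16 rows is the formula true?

10

p1 | p2 | p3 | p4 || (p3 → p4) | (p2 ∨ p1) | (p1 ↔ (p2 ∨ p1)) | ((p1 ↔ (p2 ∨ p1)) ⊕ p1) | φ
0  | 0  | 0  | 0  ||     1     |     0     |        1         |            1            | 1
0  | 0  | 0  | 1  ||     1     |     0     |        1         |            1            | 1
0  | 0  | 1  | 0  ||     0     |     0     |        1         |            1            | 1
0  | 0  | 1  | 1  ||     1     |     0     |        1         |            1            | 1
0  | 1  | 0  | 0  ||     1     |     1     |        0         |            0            | 0
0  | 1  | 0  | 1  ||     1     |     1     |        0         |            0            | 0
0  | 1  | 1  | 0  ||     0     |     1     |        0         |            0            | 1
0  | 1  | 1  | 1  ||     1     |     1     |        0         |            0            | 1
1  | 0  | 0  | 0  ||     1     |     1     |        1         |            0            | 0
1  | 0  | 0  | 1  ||     1     |     1     |        1         |            0            | 0
1  | 0  | 1  | 0  ||     0     |     1     |        1         |            0            | 1
1  | 0  | 1  | 1  ||     1     |     1     |        1         |            0            | 1
1  | 1  | 0  | 0  ||     1     |     1     |        1         |            0            | 0
1  | 1  | 0  | 1  ||     1     |     1     |        1         |            0            | 0
1  | 1  | 1  | 0  ||     0     |     1     |        1         |            0            | 1
1  | 1  | 1  | 1  ||     1     |     1     |        1         |            0            | 1
The formula is true on 10 of the 16 rows.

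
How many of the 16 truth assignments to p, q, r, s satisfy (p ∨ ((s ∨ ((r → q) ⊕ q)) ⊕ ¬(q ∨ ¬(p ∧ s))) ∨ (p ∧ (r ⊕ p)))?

13

p | q | r | s || (r → q) | ((r → q) ⊕ q) | (s ∨ ((r → q) ⊕ q)) | (p ∧ s) | ¬(p ∧ s) | (q ∨ ¬(p ∧ s)) | ¬(q ∨ ¬(p ∧ s)) | (r ⊕ p) | (p ∧ (r ⊕ p)) | φ
0 | 0 | 0 | 0 ||    1    |       1       |          1          |    0    |    1     |       1        |        0        |    0    |       0       | 1
0 | 0 | 0 | 1 ||    1    |       1       |          1          |    0    |    1     |       1        |        0        |    0    |       0       | 1
0 | 0 | 1 | 0 ||    0    |       0       |          0          |    0    |    1     |       1        |        0        |    1    |       0       | 0
0 | 0 | 1 | 1 ||    0    |       0       |          1          |    0    |    1     |       1        |        0        |    1    |       0       | 1
0 | 1 | 0 | 0 ||    1    |       0       |          0          |    0    |    1     |       1        |        0        |    0    |       0       | 0
0 | 1 | 0 | 1 ||    1    |       0       |          1          |    0    |    1     |       1        |        0        |    0    |       0       | 1
0 | 1 | 1 | 0 ||    1    |       0       |          0          |    0    |    1     |       1        |        0        |    1    |       0       | 0
0 | 1 | 1 | 1 ||    1    |       0       |          1          |    0    |    1     |       1        |        0        |    1    |       0       | 1
1 | 0 | 0 | 0 ||    1    |       1       |          1          |    0    |    1     |       1        |        0        |    1    |       1       | 1
1 | 0 | 0 | 1 ||    1    |       1       |          1          |    1    |    0     |       0        |        1        |    1    |       1       | 1
1 | 0 | 1 | 0 ||    0    |       0       |          0          |    0    |    1     |       1        |        0        |    0    |       0       | 1
1 | 0 | 1 | 1 ||    0    |       0       |          1          |    1    |    0     |       0        |        1        |    0    |       0       | 1
1 | 1 | 0 | 0 ||    1    |       0       |          0          |    0    |    1     |       1        |        0        |    1    |       1       | 1
1 | 1 | 0 | 1 ||    1    |       0       |          1          |    1    |    0     |       1        |        0        |    1    |       1       | 1
1 | 1 | 1 | 0 ||    1    |       0       |          0          |    0    |    1     |       1        |        0        |    0    |       0       | 1
1 | 1 | 1 | 1 ||    1    |       0       |          1          |    1    |    0     |       1        |        0        |    0    |       0       | 1
The formula is true on 13 of the 16 rows.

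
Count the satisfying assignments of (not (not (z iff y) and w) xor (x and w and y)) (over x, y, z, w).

x | y | z | w | (z iff y) | not (z iff y) | (not (z iff y) and w) | not (not (z iff y) and w) | (x and w and y) | φ
- | - | - | - | --------- | ------------- | --------------------- | ------------------------- | --------------- | -
1 | 1 | 1 | 1 |     1     |       0       |           0           |             1             |        1        | 0
1 | 1 | 1 | 0 |     1     |       0       |           0           |             1             |        0        | 1
1 | 1 | 0 | 1 |     0     |       1       |           1           |             0             |        1        | 1
1 | 1 | 0 | 0 |     0     |       1       |           0           |             1             |        0        | 1
1 | 0 | 1 | 1 |     0     |       1       |           1           |             0             |        0        | 0
1 | 0 | 1 | 0 |     0     |       1       |           0           |             1             |        0        | 1
1 | 0 | 0 | 1 |     1     |       0       |           0           |             1             |        0        | 1
1 | 0 | 0 | 0 |     1     |       0       |           0           |             1             |        0        | 1
0 | 1 | 1 | 1 |     1     |       0       |           0           |             1             |        0        | 1
0 | 1 | 1 | 0 |     1     |       0       |           0           |             1             |        0        | 1
0 | 1 | 0 | 1 |     0     |       1       |           1           |             0             |        0        | 0
0 | 1 | 0 | 0 |     0     |       1       |           0           |             1             |        0        | 1
0 | 0 | 1 | 1 |     0     |       1       |           1           |             0             |        0        | 0
0 | 0 | 1 | 0 |     0     |       1       |           0           |             1             |        0        | 1
0 | 0 | 0 | 1 |     1     |       0       |           0           |             1             |        0        | 1
0 | 0 | 0 | 0 |     1     |       0       |           0           |             1             |        0        | 1
The formula is true on 12 of the 16 rows.

12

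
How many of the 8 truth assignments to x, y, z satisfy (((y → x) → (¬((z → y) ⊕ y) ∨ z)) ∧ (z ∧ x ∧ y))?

1

x | y | z | φ
- | - | - | -
0 | 0 | 0 | 0
0 | 0 | 1 | 0
0 | 1 | 0 | 0
0 | 1 | 1 | 0
1 | 0 | 0 | 0
1 | 0 | 1 | 0
1 | 1 | 0 | 0
1 | 1 | 1 | 1
The formula is true on 1 of the 8 rows.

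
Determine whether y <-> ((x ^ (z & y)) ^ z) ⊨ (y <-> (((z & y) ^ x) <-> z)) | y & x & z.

no

x | y | z || φ | ψ
T | T | T || T | T
T | T | F || T | F
T | F | T || T | F
T | F | F || F | T
F | T | T || F | T
F | T | F || F | T
F | F | T || F | T
F | F | F || T | F
At x=T, y=T, z=F we have φ true but ψ false, so φ does not entail ψ.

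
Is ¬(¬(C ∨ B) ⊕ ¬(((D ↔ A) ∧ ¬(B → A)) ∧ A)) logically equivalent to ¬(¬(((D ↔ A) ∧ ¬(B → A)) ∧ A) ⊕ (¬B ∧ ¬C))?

A | B | C | D || φ | ψ
F | F | F | F || T | T
F | F | F | T || T | T
F | F | T | F || F | F
F | F | T | T || F | F
F | T | F | F || F | F
F | T | F | T || F | F
F | T | T | F || F | F
F | T | T | T || F | F
T | F | F | F || T | T
T | F | F | T || T | T
T | F | T | F || F | F
T | F | T | T || F | F
T | T | F | F || F | F
T | T | F | T || F | F
T | T | T | F || F | F
T | T | T | T || F | F
The columns for φ and ψ agree on every row, so they are logically equivalent.

equivalent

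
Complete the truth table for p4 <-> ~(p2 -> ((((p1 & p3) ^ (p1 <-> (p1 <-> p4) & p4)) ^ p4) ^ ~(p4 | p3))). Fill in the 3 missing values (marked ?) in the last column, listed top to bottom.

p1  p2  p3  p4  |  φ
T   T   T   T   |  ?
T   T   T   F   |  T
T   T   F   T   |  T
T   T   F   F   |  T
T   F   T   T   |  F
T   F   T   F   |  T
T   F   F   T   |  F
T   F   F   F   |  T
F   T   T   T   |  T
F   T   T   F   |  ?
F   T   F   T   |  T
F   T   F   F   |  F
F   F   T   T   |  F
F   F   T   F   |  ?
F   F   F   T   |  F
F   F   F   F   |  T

F, T, T

Row p1=T, p2=T, p3=T, p4=T: ~(p2 -> ((((p1 & p3) ^ (p1 <-> (p1 <-> p4) & p4)) ^ p4) ^ ~(p4 | p3))) = F, so the formula = F.
Row p1=F, p2=T, p3=T, p4=F: ~(p2 -> ((((p1 & p3) ^ (p1 <-> (p1 <-> p4) & p4)) ^ p4) ^ ~(p4 | p3))) = F, so the formula = T.
Row p1=F, p2=F, p3=T, p4=F: ~(p2 -> ((((p1 & p3) ^ (p1 <-> (p1 <-> p4) & p4)) ^ p4) ^ ~(p4 | p3))) = F, so the formula = T.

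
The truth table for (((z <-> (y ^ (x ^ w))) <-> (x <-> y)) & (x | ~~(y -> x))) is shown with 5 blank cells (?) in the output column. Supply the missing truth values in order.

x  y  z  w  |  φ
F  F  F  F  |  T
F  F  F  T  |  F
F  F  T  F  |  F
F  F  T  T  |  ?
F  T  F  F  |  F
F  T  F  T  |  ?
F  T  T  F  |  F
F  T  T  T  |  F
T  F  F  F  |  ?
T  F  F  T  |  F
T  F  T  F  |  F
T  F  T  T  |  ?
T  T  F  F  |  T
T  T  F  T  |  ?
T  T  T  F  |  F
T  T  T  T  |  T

T, F, T, T, F

Row x=F, y=F, z=T, w=T: ((z <-> (y ^ (x ^ w))) <-> (x <-> y)) = T, (x | ~~(y -> x)) = T, so the formula = T.
Row x=F, y=T, z=F, w=T: ((z <-> (y ^ (x ^ w))) <-> (x <-> y)) = F, (x | ~~(y -> x)) = F, so the formula = F.
Row x=T, y=F, z=F, w=F: ((z <-> (y ^ (x ^ w))) <-> (x <-> y)) = T, (x | ~~(y -> x)) = T, so the formula = T.
Row x=T, y=F, z=T, w=T: ((z <-> (y ^ (x ^ w))) <-> (x <-> y)) = T, (x | ~~(y -> x)) = T, so the formula = T.
Row x=T, y=T, z=F, w=T: ((z <-> (y ^ (x ^ w))) <-> (x <-> y)) = F, (x | ~~(y -> x)) = T, so the formula = F.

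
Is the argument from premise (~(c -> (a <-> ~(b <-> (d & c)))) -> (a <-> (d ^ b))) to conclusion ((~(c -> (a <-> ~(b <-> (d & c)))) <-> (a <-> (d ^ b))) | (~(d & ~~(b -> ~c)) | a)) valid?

no

a | b | c | d | φ | ψ
- | - | - | - | - | -
0 | 0 | 0 | 0 | 1 | 1
0 | 0 | 0 | 1 | 1 | 1
0 | 0 | 1 | 0 | 1 | 1
0 | 0 | 1 | 1 | 0 | 0
0 | 1 | 0 | 0 | 1 | 1
0 | 1 | 0 | 1 | 1 | 0
0 | 1 | 1 | 0 | 0 | 1
0 | 1 | 1 | 1 | 1 | 1
1 | 0 | 0 | 0 | 1 | 1
1 | 0 | 0 | 1 | 1 | 1
1 | 0 | 1 | 0 | 0 | 1
1 | 0 | 1 | 1 | 1 | 1
1 | 1 | 0 | 0 | 1 | 1
1 | 1 | 0 | 1 | 1 | 1
1 | 1 | 1 | 0 | 1 | 1
1 | 1 | 1 | 1 | 0 | 1
At a=0, b=1, c=0, d=1 we have φ true but ψ false, so φ does not entail ψ.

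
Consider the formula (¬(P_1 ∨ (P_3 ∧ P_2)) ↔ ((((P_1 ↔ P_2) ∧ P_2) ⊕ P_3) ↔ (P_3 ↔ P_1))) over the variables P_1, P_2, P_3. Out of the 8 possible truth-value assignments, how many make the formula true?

3

P_1 | P_2 | P_3 || φ
 F  |  F  |  F  || F
 F  |  F  |  T  || F
 F  |  T  |  F  || F
 F  |  T  |  T  || T
 T  |  F  |  F  || F
 T  |  F  |  T  || F
 T  |  T  |  F  || T
 T  |  T  |  T  || T
The formula is true on 3 of the 8 rows.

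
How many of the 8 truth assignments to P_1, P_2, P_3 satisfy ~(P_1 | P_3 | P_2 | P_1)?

1

P_1  P_2  P_3     (P_3 | P_2 | P_1)  (P_1 | (P_3 | P_2 | P_1))  ~(P_1 | (P_3 | P_2 | P_1))
 F    F    F              F                      F                          T             
 F    F    T              T                      T                          F             
 F    T    F              T                      T                          F             
 F    T    T              T                      T                          F             
 T    F    F              T                      T                          F             
 T    F    T              T                      T                          F             
 T    T    F              T                      T                          F             
 T    T    T              T                      T                          F             
The formula is true on 1 of the 8 rows.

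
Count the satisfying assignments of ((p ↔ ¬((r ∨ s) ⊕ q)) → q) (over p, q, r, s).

p  q  r  s  |  (r ∨ s)  ((r ∨ s) ⊕ q)  ¬((r ∨ s) ⊕ q)  (p ↔ ¬((r ∨ s) ⊕ q))  ((p ↔ ¬((r ∨ s) ⊕ q)) → q)
F  F  F  F  |     F           F              T                  F                        T             
F  F  F  T  |     T           T              F                  T                        F             
F  F  T  F  |     T           T              F                  T                        F             
F  F  T  T  |     T           T              F                  T                        F             
F  T  F  F  |     F           T              F                  T                        T             
F  T  F  T  |     T           F              T                  F                        T             
F  T  T  F  |     T           F              T                  F                        T             
F  T  T  T  |     T           F              T                  F                        T             
T  F  F  F  |     F           F              T                  T                        F             
T  F  F  T  |     T           T              F                  F                        T             
T  F  T  F  |     T           T              F                  F                        T             
T  F  T  T  |     T           T              F                  F                        T             
T  T  F  F  |     F           T              F                  F                        T             
T  T  F  T  |     T           F              T                  T                        T             
T  T  T  F  |     T           F              T                  T                        T             
T  T  T  T  |     T           F              T                  T                        T             
The formula is true on 12 of the 16 rows.

12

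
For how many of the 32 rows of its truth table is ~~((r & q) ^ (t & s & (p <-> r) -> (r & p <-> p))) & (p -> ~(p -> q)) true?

  p   |   q   |   r   |   s   |   t   ||   φ  
 True |  True |  True |  True |  True || False
 True |  True |  True |  True | False || False
 True |  True |  True | False |  True || False
 True |  True |  True | False | False || False
 True |  True | False |  True |  True || False
 True |  True | False |  True | False || False
 True |  True | False | False |  True || False
 True |  True | False | False | False || False
 True | False |  True |  True |  True ||  True
 True | False |  True |  True | False ||  True
 True | False |  True | False |  True ||  True
 True | False |  True | False | False ||  True
 True | False | False |  True |  True ||  True
 True | False | False |  True | False ||  True
 True | False | False | False |  True ||  True
 True | False | False | False | False ||  True
False |  True |  True |  True |  True || False
False |  True |  True |  True | False || False
False |  True |  True | False |  True || False
False |  True |  True | False | False || False
False |  True | False |  True |  True ||  True
False |  True | False |  True | False ||  True
False |  True | False | False |  True ||  True
False |  True | False | False | False ||  True
False | False |  True |  True |  True ||  True
False | False |  True |  True | False ||  True
False | False |  True | False |  True ||  True
False | False |  True | False | False ||  True
False | False | False |  True |  True ||  True
False | False | False |  True | False ||  True
False | False | False | False |  True ||  True
False | False | False | False | False ||  True
The formula is true on 20 of the 32 rows.

20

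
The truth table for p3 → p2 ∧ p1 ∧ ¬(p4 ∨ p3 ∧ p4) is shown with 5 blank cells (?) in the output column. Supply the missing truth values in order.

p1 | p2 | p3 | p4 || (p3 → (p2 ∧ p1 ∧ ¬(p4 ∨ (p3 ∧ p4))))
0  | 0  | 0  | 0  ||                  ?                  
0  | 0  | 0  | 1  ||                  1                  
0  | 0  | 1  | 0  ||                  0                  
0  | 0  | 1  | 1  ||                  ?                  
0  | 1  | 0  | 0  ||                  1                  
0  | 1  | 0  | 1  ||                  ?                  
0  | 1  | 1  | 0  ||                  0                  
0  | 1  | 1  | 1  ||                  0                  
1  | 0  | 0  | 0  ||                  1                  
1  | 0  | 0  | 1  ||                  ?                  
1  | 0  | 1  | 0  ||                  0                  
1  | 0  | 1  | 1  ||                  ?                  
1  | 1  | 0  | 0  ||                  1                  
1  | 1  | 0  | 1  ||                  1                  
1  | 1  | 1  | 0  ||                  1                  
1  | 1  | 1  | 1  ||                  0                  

Row p1=0, p2=0, p3=0, p4=0: (p2 ∧ p1 ∧ ¬(p4 ∨ p3 ∧ p4)) = 0, so (p3 → (p2 ∧ p1 ∧ ¬(p4 ∨ (p3 ∧ p4)))) = 1.
Row p1=0, p2=0, p3=1, p4=1: (p2 ∧ p1 ∧ ¬(p4 ∨ p3 ∧ p4)) = 0, so (p3 → (p2 ∧ p1 ∧ ¬(p4 ∨ (p3 ∧ p4)))) = 0.
Row p1=0, p2=1, p3=0, p4=1: (p2 ∧ p1 ∧ ¬(p4 ∨ p3 ∧ p4)) = 0, so (p3 → (p2 ∧ p1 ∧ ¬(p4 ∨ (p3 ∧ p4)))) = 1.
Row p1=1, p2=0, p3=0, p4=1: (p2 ∧ p1 ∧ ¬(p4 ∨ p3 ∧ p4)) = 0, so (p3 → (p2 ∧ p1 ∧ ¬(p4 ∨ (p3 ∧ p4)))) = 1.
Row p1=1, p2=0, p3=1, p4=1: (p2 ∧ p1 ∧ ¬(p4 ∨ p3 ∧ p4)) = 0, so (p3 → (p2 ∧ p1 ∧ ¬(p4 ∨ (p3 ∧ p4)))) = 0.

1, 0, 1, 1, 0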